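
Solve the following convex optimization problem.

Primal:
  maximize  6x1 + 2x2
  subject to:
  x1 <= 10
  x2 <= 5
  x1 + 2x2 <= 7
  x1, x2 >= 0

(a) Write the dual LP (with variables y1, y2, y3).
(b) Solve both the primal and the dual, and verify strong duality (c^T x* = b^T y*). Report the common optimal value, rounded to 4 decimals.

The standard primal-dual pair for 'max c^T x s.t. A x <= b, x >= 0' is:
  Dual:  min b^T y  s.t.  A^T y >= c,  y >= 0.

So the dual LP is:
  minimize  10y1 + 5y2 + 7y3
  subject to:
    y1 + y3 >= 6
    y2 + 2y3 >= 2
    y1, y2, y3 >= 0

Solving the primal: x* = (7, 0).
  primal value c^T x* = 42.
Solving the dual: y* = (0, 0, 6).
  dual value b^T y* = 42.
Strong duality: c^T x* = b^T y*. Confirmed.

42


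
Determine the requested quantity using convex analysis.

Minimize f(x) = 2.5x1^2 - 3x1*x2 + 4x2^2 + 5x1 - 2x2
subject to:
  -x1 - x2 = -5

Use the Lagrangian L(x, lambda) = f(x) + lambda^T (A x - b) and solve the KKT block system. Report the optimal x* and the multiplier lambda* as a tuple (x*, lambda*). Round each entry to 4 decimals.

Form the Lagrangian:
  L(x, lambda) = (1/2) x^T Q x + c^T x + lambda^T (A x - b)
Stationarity (grad_x L = 0): Q x + c + A^T lambda = 0.
Primal feasibility: A x = b.

This gives the KKT block system:
  [ Q   A^T ] [ x     ]   [-c ]
  [ A    0  ] [ lambda ] = [ b ]

Solving the linear system:
  x*      = (2.5263, 2.4737)
  lambda* = (10.2105)
  f(x*)   = 29.3684

x* = (2.5263, 2.4737), lambda* = (10.2105)


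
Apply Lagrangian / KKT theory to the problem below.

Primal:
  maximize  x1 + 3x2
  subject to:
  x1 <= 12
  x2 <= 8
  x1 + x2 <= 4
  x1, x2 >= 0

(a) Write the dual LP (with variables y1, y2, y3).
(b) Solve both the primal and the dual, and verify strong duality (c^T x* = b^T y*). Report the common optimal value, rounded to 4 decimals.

The standard primal-dual pair for 'max c^T x s.t. A x <= b, x >= 0' is:
  Dual:  min b^T y  s.t.  A^T y >= c,  y >= 0.

So the dual LP is:
  minimize  12y1 + 8y2 + 4y3
  subject to:
    y1 + y3 >= 1
    y2 + y3 >= 3
    y1, y2, y3 >= 0

Solving the primal: x* = (0, 4).
  primal value c^T x* = 12.
Solving the dual: y* = (0, 0, 3).
  dual value b^T y* = 12.
Strong duality: c^T x* = b^T y*. Confirmed.

12


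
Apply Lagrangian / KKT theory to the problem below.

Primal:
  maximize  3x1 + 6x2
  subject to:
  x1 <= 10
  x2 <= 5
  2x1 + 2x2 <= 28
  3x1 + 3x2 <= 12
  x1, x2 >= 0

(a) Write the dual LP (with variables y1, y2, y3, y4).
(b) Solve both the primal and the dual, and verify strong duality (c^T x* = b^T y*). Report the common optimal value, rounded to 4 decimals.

The standard primal-dual pair for 'max c^T x s.t. A x <= b, x >= 0' is:
  Dual:  min b^T y  s.t.  A^T y >= c,  y >= 0.

So the dual LP is:
  minimize  10y1 + 5y2 + 28y3 + 12y4
  subject to:
    y1 + 2y3 + 3y4 >= 3
    y2 + 2y3 + 3y4 >= 6
    y1, y2, y3, y4 >= 0

Solving the primal: x* = (0, 4).
  primal value c^T x* = 24.
Solving the dual: y* = (0, 0, 0, 2).
  dual value b^T y* = 24.
Strong duality: c^T x* = b^T y*. Confirmed.

24


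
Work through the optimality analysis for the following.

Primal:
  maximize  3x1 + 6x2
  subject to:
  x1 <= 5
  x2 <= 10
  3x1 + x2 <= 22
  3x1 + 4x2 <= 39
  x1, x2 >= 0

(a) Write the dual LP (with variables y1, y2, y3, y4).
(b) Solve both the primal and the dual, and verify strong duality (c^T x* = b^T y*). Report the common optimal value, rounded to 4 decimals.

The standard primal-dual pair for 'max c^T x s.t. A x <= b, x >= 0' is:
  Dual:  min b^T y  s.t.  A^T y >= c,  y >= 0.

So the dual LP is:
  minimize  5y1 + 10y2 + 22y3 + 39y4
  subject to:
    y1 + 3y3 + 3y4 >= 3
    y2 + y3 + 4y4 >= 6
    y1, y2, y3, y4 >= 0

Solving the primal: x* = (0, 9.75).
  primal value c^T x* = 58.5.
Solving the dual: y* = (0, 0, 0, 1.5).
  dual value b^T y* = 58.5.
Strong duality: c^T x* = b^T y*. Confirmed.

58.5


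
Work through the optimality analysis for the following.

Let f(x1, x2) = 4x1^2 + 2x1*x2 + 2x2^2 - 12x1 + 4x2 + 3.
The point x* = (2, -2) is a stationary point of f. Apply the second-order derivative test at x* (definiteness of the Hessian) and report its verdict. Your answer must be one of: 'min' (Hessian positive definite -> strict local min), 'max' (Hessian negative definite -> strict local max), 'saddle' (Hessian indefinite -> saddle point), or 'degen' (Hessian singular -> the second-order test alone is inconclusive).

Compute the Hessian H = grad^2 f:
  H = [[8, 2], [2, 4]]
Verify stationarity: grad f(x*) = H x* + g = (0, 0).
Eigenvalues of H: 3.1716, 8.8284.
Both eigenvalues > 0, so H is positive definite -> x* is a strict local min.

min


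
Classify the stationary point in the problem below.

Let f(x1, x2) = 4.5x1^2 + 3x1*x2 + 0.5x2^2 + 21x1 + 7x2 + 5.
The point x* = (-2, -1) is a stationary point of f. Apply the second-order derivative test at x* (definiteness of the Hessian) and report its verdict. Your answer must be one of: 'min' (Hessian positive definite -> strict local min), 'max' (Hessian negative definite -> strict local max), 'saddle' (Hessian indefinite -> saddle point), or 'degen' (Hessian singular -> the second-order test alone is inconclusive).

Compute the Hessian H = grad^2 f:
  H = [[9, 3], [3, 1]]
Verify stationarity: grad f(x*) = H x* + g = (0, 0).
Eigenvalues of H: 0, 10.
H has a zero eigenvalue (singular; positive semidefinite but not definite), so H is neither positive definite, negative definite, nor indefinite. The second-order test alone is inconclusive -> degen.
(Indeed, f is constant along the null direction of H through x*, so x* is not a strict local extremum.)

degen


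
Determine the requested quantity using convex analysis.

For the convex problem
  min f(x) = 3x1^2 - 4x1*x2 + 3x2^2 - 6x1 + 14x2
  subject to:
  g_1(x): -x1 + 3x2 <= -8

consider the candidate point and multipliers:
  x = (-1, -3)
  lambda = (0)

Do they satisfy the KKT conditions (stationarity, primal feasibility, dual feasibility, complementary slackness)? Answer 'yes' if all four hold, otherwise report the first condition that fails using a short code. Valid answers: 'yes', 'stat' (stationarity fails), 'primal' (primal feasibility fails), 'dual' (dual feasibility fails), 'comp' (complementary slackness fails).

Gradient of f: grad f(x) = Q x + c = (0, 0)
Constraint values g_i(x) = a_i^T x - b_i:
  g_1((-1, -3)) = 0
Stationarity residual: grad f(x) + sum_i lambda_i a_i = (0, 0)
  -> stationarity OK
Primal feasibility (all g_i <= 0): OK
Dual feasibility (all lambda_i >= 0): OK
Complementary slackness (lambda_i * g_i(x) = 0 for all i): OK

Verdict: yes, KKT holds.

yes


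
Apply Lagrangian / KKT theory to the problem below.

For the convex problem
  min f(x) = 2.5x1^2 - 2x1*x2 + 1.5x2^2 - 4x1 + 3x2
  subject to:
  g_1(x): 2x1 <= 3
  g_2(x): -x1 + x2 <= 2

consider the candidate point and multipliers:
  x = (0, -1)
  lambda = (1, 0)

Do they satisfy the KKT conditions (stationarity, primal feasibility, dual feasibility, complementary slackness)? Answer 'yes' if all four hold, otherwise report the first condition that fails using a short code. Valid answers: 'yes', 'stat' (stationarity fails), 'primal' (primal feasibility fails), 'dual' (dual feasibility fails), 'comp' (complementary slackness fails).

Gradient of f: grad f(x) = Q x + c = (-2, 0)
Constraint values g_i(x) = a_i^T x - b_i:
  g_1((0, -1)) = -3
  g_2((0, -1)) = -3
Stationarity residual: grad f(x) + sum_i lambda_i a_i = (0, 0)
  -> stationarity OK
Primal feasibility (all g_i <= 0): OK
Dual feasibility (all lambda_i >= 0): OK
Complementary slackness (lambda_i * g_i(x) = 0 for all i): FAILS

Verdict: the first failing condition is complementary_slackness -> comp.

comp


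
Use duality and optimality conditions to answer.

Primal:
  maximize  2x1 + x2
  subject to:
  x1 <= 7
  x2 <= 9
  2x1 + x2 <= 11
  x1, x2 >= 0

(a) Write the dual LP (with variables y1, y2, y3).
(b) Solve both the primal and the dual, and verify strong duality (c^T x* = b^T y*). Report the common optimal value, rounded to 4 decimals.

The standard primal-dual pair for 'max c^T x s.t. A x <= b, x >= 0' is:
  Dual:  min b^T y  s.t.  A^T y >= c,  y >= 0.

So the dual LP is:
  minimize  7y1 + 9y2 + 11y3
  subject to:
    y1 + 2y3 >= 2
    y2 + y3 >= 1
    y1, y2, y3 >= 0

Solving the primal: x* = (5.5, 0).
  primal value c^T x* = 11.
Solving the dual: y* = (0, 0, 1).
  dual value b^T y* = 11.
Strong duality: c^T x* = b^T y*. Confirmed.

11


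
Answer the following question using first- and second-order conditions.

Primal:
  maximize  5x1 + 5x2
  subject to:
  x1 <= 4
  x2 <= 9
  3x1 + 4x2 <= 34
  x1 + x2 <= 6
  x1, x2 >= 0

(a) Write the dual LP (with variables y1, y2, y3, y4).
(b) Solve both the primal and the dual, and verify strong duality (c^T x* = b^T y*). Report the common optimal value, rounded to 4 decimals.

The standard primal-dual pair for 'max c^T x s.t. A x <= b, x >= 0' is:
  Dual:  min b^T y  s.t.  A^T y >= c,  y >= 0.

So the dual LP is:
  minimize  4y1 + 9y2 + 34y3 + 6y4
  subject to:
    y1 + 3y3 + y4 >= 5
    y2 + 4y3 + y4 >= 5
    y1, y2, y3, y4 >= 0

Solving the primal: x* = (4, 2).
  primal value c^T x* = 30.
Solving the dual: y* = (0, 0, 0, 5).
  dual value b^T y* = 30.
Strong duality: c^T x* = b^T y*. Confirmed.

30


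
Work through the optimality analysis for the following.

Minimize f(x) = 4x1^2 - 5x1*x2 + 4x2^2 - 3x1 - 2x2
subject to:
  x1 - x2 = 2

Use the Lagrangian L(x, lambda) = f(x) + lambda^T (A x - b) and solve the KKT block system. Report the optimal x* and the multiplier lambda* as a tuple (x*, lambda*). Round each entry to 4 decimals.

Form the Lagrangian:
  L(x, lambda) = (1/2) x^T Q x + c^T x + lambda^T (A x - b)
Stationarity (grad_x L = 0): Q x + c + A^T lambda = 0.
Primal feasibility: A x = b.

This gives the KKT block system:
  [ Q   A^T ] [ x     ]   [-c ]
  [ A    0  ] [ lambda ] = [ b ]

Solving the linear system:
  x*      = (1.8333, -0.1667)
  lambda* = (-12.5)
  f(x*)   = 9.9167

x* = (1.8333, -0.1667), lambda* = (-12.5)


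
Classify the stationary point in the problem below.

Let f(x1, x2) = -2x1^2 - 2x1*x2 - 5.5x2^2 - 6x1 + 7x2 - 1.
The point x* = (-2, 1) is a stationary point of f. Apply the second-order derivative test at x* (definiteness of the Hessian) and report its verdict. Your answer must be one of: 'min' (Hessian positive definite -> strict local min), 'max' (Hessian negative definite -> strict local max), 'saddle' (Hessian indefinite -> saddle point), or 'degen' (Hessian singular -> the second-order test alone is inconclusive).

Compute the Hessian H = grad^2 f:
  H = [[-4, -2], [-2, -11]]
Verify stationarity: grad f(x*) = H x* + g = (0, 0).
Eigenvalues of H: -11.5311, -3.4689.
Both eigenvalues < 0, so H is negative definite -> x* is a strict local max.

max


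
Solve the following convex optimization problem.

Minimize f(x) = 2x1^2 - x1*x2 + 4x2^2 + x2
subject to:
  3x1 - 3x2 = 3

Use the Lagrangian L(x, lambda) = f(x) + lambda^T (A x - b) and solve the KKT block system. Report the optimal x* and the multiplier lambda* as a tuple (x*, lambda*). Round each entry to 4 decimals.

Form the Lagrangian:
  L(x, lambda) = (1/2) x^T Q x + c^T x + lambda^T (A x - b)
Stationarity (grad_x L = 0): Q x + c + A^T lambda = 0.
Primal feasibility: A x = b.

This gives the KKT block system:
  [ Q   A^T ] [ x     ]   [-c ]
  [ A    0  ] [ lambda ] = [ b ]

Solving the linear system:
  x*      = (0.6, -0.4)
  lambda* = (-0.9333)
  f(x*)   = 1.2

x* = (0.6, -0.4), lambda* = (-0.9333)


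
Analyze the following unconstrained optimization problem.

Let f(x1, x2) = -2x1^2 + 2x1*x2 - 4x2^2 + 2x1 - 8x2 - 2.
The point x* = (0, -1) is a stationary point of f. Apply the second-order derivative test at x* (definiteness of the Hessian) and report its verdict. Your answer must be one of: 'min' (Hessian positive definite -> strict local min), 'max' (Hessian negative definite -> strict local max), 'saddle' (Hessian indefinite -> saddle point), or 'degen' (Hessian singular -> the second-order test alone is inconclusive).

Compute the Hessian H = grad^2 f:
  H = [[-4, 2], [2, -8]]
Verify stationarity: grad f(x*) = H x* + g = (0, 0).
Eigenvalues of H: -8.8284, -3.1716.
Both eigenvalues < 0, so H is negative definite -> x* is a strict local max.

max


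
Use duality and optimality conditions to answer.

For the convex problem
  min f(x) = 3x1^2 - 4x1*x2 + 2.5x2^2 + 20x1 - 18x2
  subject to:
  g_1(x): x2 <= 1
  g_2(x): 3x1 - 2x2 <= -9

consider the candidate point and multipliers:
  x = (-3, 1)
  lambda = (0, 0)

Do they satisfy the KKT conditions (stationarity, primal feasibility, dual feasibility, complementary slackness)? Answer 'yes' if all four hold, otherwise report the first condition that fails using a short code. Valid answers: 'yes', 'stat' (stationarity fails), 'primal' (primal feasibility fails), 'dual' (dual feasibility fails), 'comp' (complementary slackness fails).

Gradient of f: grad f(x) = Q x + c = (-2, -1)
Constraint values g_i(x) = a_i^T x - b_i:
  g_1((-3, 1)) = 0
  g_2((-3, 1)) = -2
Stationarity residual: grad f(x) + sum_i lambda_i a_i = (-2, -1)
  -> stationarity FAILS
Primal feasibility (all g_i <= 0): OK
Dual feasibility (all lambda_i >= 0): OK
Complementary slackness (lambda_i * g_i(x) = 0 for all i): OK

Verdict: the first failing condition is stationarity -> stat.

stat


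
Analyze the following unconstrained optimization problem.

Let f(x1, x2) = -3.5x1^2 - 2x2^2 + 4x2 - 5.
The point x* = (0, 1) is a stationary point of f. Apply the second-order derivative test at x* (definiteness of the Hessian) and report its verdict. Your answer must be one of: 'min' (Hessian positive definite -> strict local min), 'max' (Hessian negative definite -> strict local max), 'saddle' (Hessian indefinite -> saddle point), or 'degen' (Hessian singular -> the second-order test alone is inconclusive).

Compute the Hessian H = grad^2 f:
  H = [[-7, 0], [0, -4]]
Verify stationarity: grad f(x*) = H x* + g = (0, 0).
Eigenvalues of H: -7, -4.
Both eigenvalues < 0, so H is negative definite -> x* is a strict local max.

max


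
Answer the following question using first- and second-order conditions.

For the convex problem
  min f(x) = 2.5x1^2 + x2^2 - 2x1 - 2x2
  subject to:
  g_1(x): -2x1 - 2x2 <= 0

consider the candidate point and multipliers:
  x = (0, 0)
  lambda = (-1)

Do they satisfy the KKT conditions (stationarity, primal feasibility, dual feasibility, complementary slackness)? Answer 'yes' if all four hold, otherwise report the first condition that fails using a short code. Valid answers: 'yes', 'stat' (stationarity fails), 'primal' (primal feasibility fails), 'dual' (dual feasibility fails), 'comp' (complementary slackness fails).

Gradient of f: grad f(x) = Q x + c = (-2, -2)
Constraint values g_i(x) = a_i^T x - b_i:
  g_1((0, 0)) = 0
Stationarity residual: grad f(x) + sum_i lambda_i a_i = (0, 0)
  -> stationarity OK
Primal feasibility (all g_i <= 0): OK
Dual feasibility (all lambda_i >= 0): FAILS
Complementary slackness (lambda_i * g_i(x) = 0 for all i): OK

Verdict: the first failing condition is dual_feasibility -> dual.

dual


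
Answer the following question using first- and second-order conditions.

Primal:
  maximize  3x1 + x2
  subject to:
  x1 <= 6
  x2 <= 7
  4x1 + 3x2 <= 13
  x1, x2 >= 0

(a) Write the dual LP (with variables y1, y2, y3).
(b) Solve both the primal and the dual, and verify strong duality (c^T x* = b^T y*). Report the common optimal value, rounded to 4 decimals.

The standard primal-dual pair for 'max c^T x s.t. A x <= b, x >= 0' is:
  Dual:  min b^T y  s.t.  A^T y >= c,  y >= 0.

So the dual LP is:
  minimize  6y1 + 7y2 + 13y3
  subject to:
    y1 + 4y3 >= 3
    y2 + 3y3 >= 1
    y1, y2, y3 >= 0

Solving the primal: x* = (3.25, 0).
  primal value c^T x* = 9.75.
Solving the dual: y* = (0, 0, 0.75).
  dual value b^T y* = 9.75.
Strong duality: c^T x* = b^T y*. Confirmed.

9.75


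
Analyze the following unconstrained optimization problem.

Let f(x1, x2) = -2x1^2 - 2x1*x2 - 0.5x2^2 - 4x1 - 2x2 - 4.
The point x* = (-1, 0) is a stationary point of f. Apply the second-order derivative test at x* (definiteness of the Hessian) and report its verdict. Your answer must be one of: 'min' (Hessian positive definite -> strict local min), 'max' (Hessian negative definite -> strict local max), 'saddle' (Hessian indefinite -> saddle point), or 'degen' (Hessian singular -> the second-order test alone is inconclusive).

Compute the Hessian H = grad^2 f:
  H = [[-4, -2], [-2, -1]]
Verify stationarity: grad f(x*) = H x* + g = (0, 0).
Eigenvalues of H: -5, 0.
H has a zero eigenvalue (singular; negative semidefinite but not definite), so H is neither positive definite, negative definite, nor indefinite. The second-order test alone is inconclusive -> degen.
(Indeed, f is constant along the null direction of H through x*, so x* is not a strict local extremum.)

degen


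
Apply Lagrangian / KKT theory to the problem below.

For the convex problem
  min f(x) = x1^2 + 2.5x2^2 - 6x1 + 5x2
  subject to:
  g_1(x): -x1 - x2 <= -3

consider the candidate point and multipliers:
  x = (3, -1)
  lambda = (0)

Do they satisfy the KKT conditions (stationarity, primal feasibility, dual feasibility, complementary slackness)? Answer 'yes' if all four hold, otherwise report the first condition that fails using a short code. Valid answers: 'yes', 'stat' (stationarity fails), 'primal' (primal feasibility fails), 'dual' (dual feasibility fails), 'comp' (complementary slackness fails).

Gradient of f: grad f(x) = Q x + c = (0, 0)
Constraint values g_i(x) = a_i^T x - b_i:
  g_1((3, -1)) = 1
Stationarity residual: grad f(x) + sum_i lambda_i a_i = (0, 0)
  -> stationarity OK
Primal feasibility (all g_i <= 0): FAILS
Dual feasibility (all lambda_i >= 0): OK
Complementary slackness (lambda_i * g_i(x) = 0 for all i): OK

Verdict: the first failing condition is primal_feasibility -> primal.

primal


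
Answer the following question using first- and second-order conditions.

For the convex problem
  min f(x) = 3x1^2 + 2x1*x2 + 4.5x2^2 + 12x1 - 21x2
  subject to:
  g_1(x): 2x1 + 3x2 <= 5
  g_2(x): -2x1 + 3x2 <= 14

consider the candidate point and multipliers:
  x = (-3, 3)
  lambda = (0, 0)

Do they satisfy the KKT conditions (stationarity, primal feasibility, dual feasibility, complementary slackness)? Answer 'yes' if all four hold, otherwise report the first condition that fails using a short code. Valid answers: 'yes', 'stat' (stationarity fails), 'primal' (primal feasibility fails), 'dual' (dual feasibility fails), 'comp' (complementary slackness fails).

Gradient of f: grad f(x) = Q x + c = (0, 0)
Constraint values g_i(x) = a_i^T x - b_i:
  g_1((-3, 3)) = -2
  g_2((-3, 3)) = 1
Stationarity residual: grad f(x) + sum_i lambda_i a_i = (0, 0)
  -> stationarity OK
Primal feasibility (all g_i <= 0): FAILS
Dual feasibility (all lambda_i >= 0): OK
Complementary slackness (lambda_i * g_i(x) = 0 for all i): OK

Verdict: the first failing condition is primal_feasibility -> primal.

primal


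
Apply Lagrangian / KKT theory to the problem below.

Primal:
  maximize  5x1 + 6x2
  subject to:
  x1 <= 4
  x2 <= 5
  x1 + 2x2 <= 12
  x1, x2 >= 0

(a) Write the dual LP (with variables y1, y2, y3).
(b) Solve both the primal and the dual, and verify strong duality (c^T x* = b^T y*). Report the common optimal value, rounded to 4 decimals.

The standard primal-dual pair for 'max c^T x s.t. A x <= b, x >= 0' is:
  Dual:  min b^T y  s.t.  A^T y >= c,  y >= 0.

So the dual LP is:
  minimize  4y1 + 5y2 + 12y3
  subject to:
    y1 + y3 >= 5
    y2 + 2y3 >= 6
    y1, y2, y3 >= 0

Solving the primal: x* = (4, 4).
  primal value c^T x* = 44.
Solving the dual: y* = (2, 0, 3).
  dual value b^T y* = 44.
Strong duality: c^T x* = b^T y*. Confirmed.

44


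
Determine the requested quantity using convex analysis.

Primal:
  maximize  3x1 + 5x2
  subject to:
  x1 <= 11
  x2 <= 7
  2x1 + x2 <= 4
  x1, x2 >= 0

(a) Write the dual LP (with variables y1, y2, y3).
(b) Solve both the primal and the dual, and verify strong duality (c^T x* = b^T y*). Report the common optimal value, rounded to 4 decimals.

The standard primal-dual pair for 'max c^T x s.t. A x <= b, x >= 0' is:
  Dual:  min b^T y  s.t.  A^T y >= c,  y >= 0.

So the dual LP is:
  minimize  11y1 + 7y2 + 4y3
  subject to:
    y1 + 2y3 >= 3
    y2 + y3 >= 5
    y1, y2, y3 >= 0

Solving the primal: x* = (0, 4).
  primal value c^T x* = 20.
Solving the dual: y* = (0, 0, 5).
  dual value b^T y* = 20.
Strong duality: c^T x* = b^T y*. Confirmed.

20


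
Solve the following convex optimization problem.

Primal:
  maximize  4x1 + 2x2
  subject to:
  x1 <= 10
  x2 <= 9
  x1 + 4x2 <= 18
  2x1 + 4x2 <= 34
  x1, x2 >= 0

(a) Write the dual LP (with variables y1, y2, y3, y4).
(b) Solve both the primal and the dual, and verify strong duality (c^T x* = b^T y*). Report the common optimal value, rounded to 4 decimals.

The standard primal-dual pair for 'max c^T x s.t. A x <= b, x >= 0' is:
  Dual:  min b^T y  s.t.  A^T y >= c,  y >= 0.

So the dual LP is:
  minimize  10y1 + 9y2 + 18y3 + 34y4
  subject to:
    y1 + y3 + 2y4 >= 4
    y2 + 4y3 + 4y4 >= 2
    y1, y2, y3, y4 >= 0

Solving the primal: x* = (10, 2).
  primal value c^T x* = 44.
Solving the dual: y* = (3.5, 0, 0.5, 0).
  dual value b^T y* = 44.
Strong duality: c^T x* = b^T y*. Confirmed.

44


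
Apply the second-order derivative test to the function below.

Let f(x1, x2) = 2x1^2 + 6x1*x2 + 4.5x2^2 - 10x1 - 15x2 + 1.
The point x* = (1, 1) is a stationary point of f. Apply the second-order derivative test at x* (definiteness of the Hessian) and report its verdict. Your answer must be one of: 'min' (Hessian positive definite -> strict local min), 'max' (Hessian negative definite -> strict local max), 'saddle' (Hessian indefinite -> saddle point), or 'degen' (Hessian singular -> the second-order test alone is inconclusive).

Compute the Hessian H = grad^2 f:
  H = [[4, 6], [6, 9]]
Verify stationarity: grad f(x*) = H x* + g = (0, 0).
Eigenvalues of H: 0, 13.
H has a zero eigenvalue (singular; positive semidefinite but not definite), so H is neither positive definite, negative definite, nor indefinite. The second-order test alone is inconclusive -> degen.
(Indeed, f is constant along the null direction of H through x*, so x* is not a strict local extremum.)

degen


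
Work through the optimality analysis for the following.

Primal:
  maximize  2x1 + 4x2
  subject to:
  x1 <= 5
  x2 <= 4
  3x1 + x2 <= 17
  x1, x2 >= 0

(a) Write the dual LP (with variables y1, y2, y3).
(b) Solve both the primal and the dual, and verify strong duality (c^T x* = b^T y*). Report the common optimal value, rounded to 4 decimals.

The standard primal-dual pair for 'max c^T x s.t. A x <= b, x >= 0' is:
  Dual:  min b^T y  s.t.  A^T y >= c,  y >= 0.

So the dual LP is:
  minimize  5y1 + 4y2 + 17y3
  subject to:
    y1 + 3y3 >= 2
    y2 + y3 >= 4
    y1, y2, y3 >= 0

Solving the primal: x* = (4.3333, 4).
  primal value c^T x* = 24.6667.
Solving the dual: y* = (0, 3.3333, 0.6667).
  dual value b^T y* = 24.6667.
Strong duality: c^T x* = b^T y*. Confirmed.

24.6667


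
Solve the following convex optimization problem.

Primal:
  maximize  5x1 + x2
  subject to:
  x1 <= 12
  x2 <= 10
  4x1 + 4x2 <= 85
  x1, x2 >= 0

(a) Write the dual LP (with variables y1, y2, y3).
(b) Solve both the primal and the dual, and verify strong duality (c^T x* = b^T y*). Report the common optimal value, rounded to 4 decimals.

The standard primal-dual pair for 'max c^T x s.t. A x <= b, x >= 0' is:
  Dual:  min b^T y  s.t.  A^T y >= c,  y >= 0.

So the dual LP is:
  minimize  12y1 + 10y2 + 85y3
  subject to:
    y1 + 4y3 >= 5
    y2 + 4y3 >= 1
    y1, y2, y3 >= 0

Solving the primal: x* = (12, 9.25).
  primal value c^T x* = 69.25.
Solving the dual: y* = (4, 0, 0.25).
  dual value b^T y* = 69.25.
Strong duality: c^T x* = b^T y*. Confirmed.

69.25


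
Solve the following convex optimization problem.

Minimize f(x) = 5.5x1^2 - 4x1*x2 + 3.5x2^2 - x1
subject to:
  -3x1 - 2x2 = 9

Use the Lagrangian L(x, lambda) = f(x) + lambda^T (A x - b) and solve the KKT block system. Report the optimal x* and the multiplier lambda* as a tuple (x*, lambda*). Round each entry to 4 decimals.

Form the Lagrangian:
  L(x, lambda) = (1/2) x^T Q x + c^T x + lambda^T (A x - b)
Stationarity (grad_x L = 0): Q x + c + A^T lambda = 0.
Primal feasibility: A x = b.

This gives the KKT block system:
  [ Q   A^T ] [ x     ]   [-c ]
  [ A    0  ] [ lambda ] = [ b ]

Solving the linear system:
  x*      = (-1.6581, -2.0129)
  lambda* = (-3.729)
  f(x*)   = 17.6097

x* = (-1.6581, -2.0129), lambda* = (-3.729)


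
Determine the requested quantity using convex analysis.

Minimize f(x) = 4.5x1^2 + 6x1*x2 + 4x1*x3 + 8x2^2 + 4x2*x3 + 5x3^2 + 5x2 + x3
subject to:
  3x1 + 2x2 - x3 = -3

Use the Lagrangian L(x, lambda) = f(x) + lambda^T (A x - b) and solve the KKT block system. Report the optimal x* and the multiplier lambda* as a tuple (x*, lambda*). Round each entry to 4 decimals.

Form the Lagrangian:
  L(x, lambda) = (1/2) x^T Q x + c^T x + lambda^T (A x - b)
Stationarity (grad_x L = 0): Q x + c + A^T lambda = 0.
Primal feasibility: A x = b.

This gives the KKT block system:
  [ Q   A^T ] [ x     ]   [-c ]
  [ A    0  ] [ lambda ] = [ b ]

Solving the linear system:
  x*      = (-0.5247, -0.4705, 0.4849)
  lambda* = (1.8685)
  f(x*)   = 1.8688

x* = (-0.5247, -0.4705, 0.4849), lambda* = (1.8685)


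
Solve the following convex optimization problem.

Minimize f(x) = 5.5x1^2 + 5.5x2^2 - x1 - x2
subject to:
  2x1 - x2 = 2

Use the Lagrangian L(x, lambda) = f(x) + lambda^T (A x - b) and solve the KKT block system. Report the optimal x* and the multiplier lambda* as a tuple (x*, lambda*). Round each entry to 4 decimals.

Form the Lagrangian:
  L(x, lambda) = (1/2) x^T Q x + c^T x + lambda^T (A x - b)
Stationarity (grad_x L = 0): Q x + c + A^T lambda = 0.
Primal feasibility: A x = b.

This gives the KKT block system:
  [ Q   A^T ] [ x     ]   [-c ]
  [ A    0  ] [ lambda ] = [ b ]

Solving the linear system:
  x*      = (0.8545, -0.2909)
  lambda* = (-4.2)
  f(x*)   = 3.9182

x* = (0.8545, -0.2909), lambda* = (-4.2)


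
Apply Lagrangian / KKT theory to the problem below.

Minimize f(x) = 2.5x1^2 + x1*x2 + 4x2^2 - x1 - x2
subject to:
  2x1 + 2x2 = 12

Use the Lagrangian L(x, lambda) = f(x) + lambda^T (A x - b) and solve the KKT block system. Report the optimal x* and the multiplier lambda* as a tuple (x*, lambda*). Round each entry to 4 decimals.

Form the Lagrangian:
  L(x, lambda) = (1/2) x^T Q x + c^T x + lambda^T (A x - b)
Stationarity (grad_x L = 0): Q x + c + A^T lambda = 0.
Primal feasibility: A x = b.

This gives the KKT block system:
  [ Q   A^T ] [ x     ]   [-c ]
  [ A    0  ] [ lambda ] = [ b ]

Solving the linear system:
  x*      = (3.8182, 2.1818)
  lambda* = (-10.1364)
  f(x*)   = 57.8182

x* = (3.8182, 2.1818), lambda* = (-10.1364)


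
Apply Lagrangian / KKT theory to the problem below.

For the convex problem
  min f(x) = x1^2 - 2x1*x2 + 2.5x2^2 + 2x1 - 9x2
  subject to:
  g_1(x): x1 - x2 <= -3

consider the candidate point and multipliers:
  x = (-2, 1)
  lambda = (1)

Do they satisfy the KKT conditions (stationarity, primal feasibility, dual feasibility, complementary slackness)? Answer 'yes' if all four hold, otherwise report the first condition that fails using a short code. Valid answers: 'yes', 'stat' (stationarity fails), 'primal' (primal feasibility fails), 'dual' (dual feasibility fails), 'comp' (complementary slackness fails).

Gradient of f: grad f(x) = Q x + c = (-4, 0)
Constraint values g_i(x) = a_i^T x - b_i:
  g_1((-2, 1)) = 0
Stationarity residual: grad f(x) + sum_i lambda_i a_i = (-3, -1)
  -> stationarity FAILS
Primal feasibility (all g_i <= 0): OK
Dual feasibility (all lambda_i >= 0): OK
Complementary slackness (lambda_i * g_i(x) = 0 for all i): OK

Verdict: the first failing condition is stationarity -> stat.

stat


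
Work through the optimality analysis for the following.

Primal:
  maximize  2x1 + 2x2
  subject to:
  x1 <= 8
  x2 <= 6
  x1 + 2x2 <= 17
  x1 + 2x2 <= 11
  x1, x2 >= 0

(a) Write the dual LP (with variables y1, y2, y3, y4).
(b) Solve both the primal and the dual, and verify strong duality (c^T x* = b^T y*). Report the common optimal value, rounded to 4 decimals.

The standard primal-dual pair for 'max c^T x s.t. A x <= b, x >= 0' is:
  Dual:  min b^T y  s.t.  A^T y >= c,  y >= 0.

So the dual LP is:
  minimize  8y1 + 6y2 + 17y3 + 11y4
  subject to:
    y1 + y3 + y4 >= 2
    y2 + 2y3 + 2y4 >= 2
    y1, y2, y3, y4 >= 0

Solving the primal: x* = (8, 1.5).
  primal value c^T x* = 19.
Solving the dual: y* = (1, 0, 0, 1).
  dual value b^T y* = 19.
Strong duality: c^T x* = b^T y*. Confirmed.

19


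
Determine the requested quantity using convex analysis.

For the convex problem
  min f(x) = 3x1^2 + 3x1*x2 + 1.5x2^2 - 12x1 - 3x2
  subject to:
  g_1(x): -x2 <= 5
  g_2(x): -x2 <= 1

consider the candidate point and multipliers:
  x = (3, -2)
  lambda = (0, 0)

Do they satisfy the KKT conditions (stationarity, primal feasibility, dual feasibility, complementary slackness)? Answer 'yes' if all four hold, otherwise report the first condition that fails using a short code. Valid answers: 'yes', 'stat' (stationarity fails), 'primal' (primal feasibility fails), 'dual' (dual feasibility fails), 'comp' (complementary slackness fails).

Gradient of f: grad f(x) = Q x + c = (0, 0)
Constraint values g_i(x) = a_i^T x - b_i:
  g_1((3, -2)) = -3
  g_2((3, -2)) = 1
Stationarity residual: grad f(x) + sum_i lambda_i a_i = (0, 0)
  -> stationarity OK
Primal feasibility (all g_i <= 0): FAILS
Dual feasibility (all lambda_i >= 0): OK
Complementary slackness (lambda_i * g_i(x) = 0 for all i): OK

Verdict: the first failing condition is primal_feasibility -> primal.

primal


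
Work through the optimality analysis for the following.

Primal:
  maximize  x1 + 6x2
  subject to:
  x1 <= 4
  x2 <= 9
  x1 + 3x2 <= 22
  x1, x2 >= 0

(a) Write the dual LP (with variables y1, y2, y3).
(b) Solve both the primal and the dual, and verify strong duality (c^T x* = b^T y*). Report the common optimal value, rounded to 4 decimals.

The standard primal-dual pair for 'max c^T x s.t. A x <= b, x >= 0' is:
  Dual:  min b^T y  s.t.  A^T y >= c,  y >= 0.

So the dual LP is:
  minimize  4y1 + 9y2 + 22y3
  subject to:
    y1 + y3 >= 1
    y2 + 3y3 >= 6
    y1, y2, y3 >= 0

Solving the primal: x* = (0, 7.3333).
  primal value c^T x* = 44.
Solving the dual: y* = (0, 0, 2).
  dual value b^T y* = 44.
Strong duality: c^T x* = b^T y*. Confirmed.

44


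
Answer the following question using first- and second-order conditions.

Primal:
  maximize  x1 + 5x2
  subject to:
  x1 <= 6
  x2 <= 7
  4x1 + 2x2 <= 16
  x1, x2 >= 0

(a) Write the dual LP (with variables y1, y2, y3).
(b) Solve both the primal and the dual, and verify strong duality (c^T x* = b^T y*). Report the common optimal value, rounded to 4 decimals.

The standard primal-dual pair for 'max c^T x s.t. A x <= b, x >= 0' is:
  Dual:  min b^T y  s.t.  A^T y >= c,  y >= 0.

So the dual LP is:
  minimize  6y1 + 7y2 + 16y3
  subject to:
    y1 + 4y3 >= 1
    y2 + 2y3 >= 5
    y1, y2, y3 >= 0

Solving the primal: x* = (0.5, 7).
  primal value c^T x* = 35.5.
Solving the dual: y* = (0, 4.5, 0.25).
  dual value b^T y* = 35.5.
Strong duality: c^T x* = b^T y*. Confirmed.

35.5


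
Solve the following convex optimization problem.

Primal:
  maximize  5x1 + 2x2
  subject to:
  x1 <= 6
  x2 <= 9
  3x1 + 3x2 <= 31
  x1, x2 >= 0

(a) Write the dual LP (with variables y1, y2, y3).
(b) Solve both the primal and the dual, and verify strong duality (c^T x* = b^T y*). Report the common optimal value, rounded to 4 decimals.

The standard primal-dual pair for 'max c^T x s.t. A x <= b, x >= 0' is:
  Dual:  min b^T y  s.t.  A^T y >= c,  y >= 0.

So the dual LP is:
  minimize  6y1 + 9y2 + 31y3
  subject to:
    y1 + 3y3 >= 5
    y2 + 3y3 >= 2
    y1, y2, y3 >= 0

Solving the primal: x* = (6, 4.3333).
  primal value c^T x* = 38.6667.
Solving the dual: y* = (3, 0, 0.6667).
  dual value b^T y* = 38.6667.
Strong duality: c^T x* = b^T y*. Confirmed.

38.6667


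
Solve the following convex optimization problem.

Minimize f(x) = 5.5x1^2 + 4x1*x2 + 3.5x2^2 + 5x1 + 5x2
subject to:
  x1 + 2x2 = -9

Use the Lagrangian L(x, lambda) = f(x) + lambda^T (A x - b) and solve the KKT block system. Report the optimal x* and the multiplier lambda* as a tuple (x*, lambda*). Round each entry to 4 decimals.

Form the Lagrangian:
  L(x, lambda) = (1/2) x^T Q x + c^T x + lambda^T (A x - b)
Stationarity (grad_x L = 0): Q x + c + A^T lambda = 0.
Primal feasibility: A x = b.

This gives the KKT block system:
  [ Q   A^T ] [ x     ]   [-c ]
  [ A    0  ] [ lambda ] = [ b ]

Solving the linear system:
  x*      = (-0.0286, -4.4857)
  lambda* = (13.2571)
  f(x*)   = 48.3714

x* = (-0.0286, -4.4857), lambda* = (13.2571)


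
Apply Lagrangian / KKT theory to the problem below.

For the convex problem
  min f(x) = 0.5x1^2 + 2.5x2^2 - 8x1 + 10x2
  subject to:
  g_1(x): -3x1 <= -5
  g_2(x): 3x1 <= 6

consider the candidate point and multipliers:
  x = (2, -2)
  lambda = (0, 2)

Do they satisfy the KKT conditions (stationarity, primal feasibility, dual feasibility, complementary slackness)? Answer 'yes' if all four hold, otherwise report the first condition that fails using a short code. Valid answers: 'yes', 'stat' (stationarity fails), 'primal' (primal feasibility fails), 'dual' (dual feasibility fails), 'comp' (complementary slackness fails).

Gradient of f: grad f(x) = Q x + c = (-6, 0)
Constraint values g_i(x) = a_i^T x - b_i:
  g_1((2, -2)) = -1
  g_2((2, -2)) = 0
Stationarity residual: grad f(x) + sum_i lambda_i a_i = (0, 0)
  -> stationarity OK
Primal feasibility (all g_i <= 0): OK
Dual feasibility (all lambda_i >= 0): OK
Complementary slackness (lambda_i * g_i(x) = 0 for all i): OK

Verdict: yes, KKT holds.

yes


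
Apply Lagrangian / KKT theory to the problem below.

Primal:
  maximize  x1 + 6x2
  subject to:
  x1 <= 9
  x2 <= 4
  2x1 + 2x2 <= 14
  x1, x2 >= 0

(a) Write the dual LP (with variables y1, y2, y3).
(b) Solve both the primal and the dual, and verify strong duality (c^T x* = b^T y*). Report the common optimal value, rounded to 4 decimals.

The standard primal-dual pair for 'max c^T x s.t. A x <= b, x >= 0' is:
  Dual:  min b^T y  s.t.  A^T y >= c,  y >= 0.

So the dual LP is:
  minimize  9y1 + 4y2 + 14y3
  subject to:
    y1 + 2y3 >= 1
    y2 + 2y3 >= 6
    y1, y2, y3 >= 0

Solving the primal: x* = (3, 4).
  primal value c^T x* = 27.
Solving the dual: y* = (0, 5, 0.5).
  dual value b^T y* = 27.
Strong duality: c^T x* = b^T y*. Confirmed.

27


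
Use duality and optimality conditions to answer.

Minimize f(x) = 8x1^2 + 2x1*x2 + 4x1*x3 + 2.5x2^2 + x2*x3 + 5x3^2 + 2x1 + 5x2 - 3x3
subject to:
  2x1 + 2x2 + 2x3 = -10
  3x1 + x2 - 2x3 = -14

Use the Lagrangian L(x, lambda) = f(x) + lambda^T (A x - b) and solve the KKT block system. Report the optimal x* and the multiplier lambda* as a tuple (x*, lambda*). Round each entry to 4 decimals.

Form the Lagrangian:
  L(x, lambda) = (1/2) x^T Q x + c^T x + lambda^T (A x - b)
Stationarity (grad_x L = 0): Q x + c + A^T lambda = 0.
Primal feasibility: A x = b.

This gives the KKT block system:
  [ Q   A^T ] [ x     ]   [-c ]
  [ A    0  ] [ lambda ] = [ b ]

Solving the linear system:
  x*      = (-2.0794, -4.5343, 1.6137)
  lambda* = (6.6913, 6.8339)
  f(x*)   = 65.4585

x* = (-2.0794, -4.5343, 1.6137), lambda* = (6.6913, 6.8339)


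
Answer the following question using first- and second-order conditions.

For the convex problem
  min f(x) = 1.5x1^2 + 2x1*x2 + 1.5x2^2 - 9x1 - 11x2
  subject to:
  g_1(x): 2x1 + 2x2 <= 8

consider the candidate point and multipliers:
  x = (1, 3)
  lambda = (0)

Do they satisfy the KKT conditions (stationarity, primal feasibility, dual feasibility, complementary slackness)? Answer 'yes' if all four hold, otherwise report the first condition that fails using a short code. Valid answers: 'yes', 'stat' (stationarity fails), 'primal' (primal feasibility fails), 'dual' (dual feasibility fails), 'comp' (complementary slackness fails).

Gradient of f: grad f(x) = Q x + c = (0, 0)
Constraint values g_i(x) = a_i^T x - b_i:
  g_1((1, 3)) = 0
Stationarity residual: grad f(x) + sum_i lambda_i a_i = (0, 0)
  -> stationarity OK
Primal feasibility (all g_i <= 0): OK
Dual feasibility (all lambda_i >= 0): OK
Complementary slackness (lambda_i * g_i(x) = 0 for all i): OK

Verdict: yes, KKT holds.

yes


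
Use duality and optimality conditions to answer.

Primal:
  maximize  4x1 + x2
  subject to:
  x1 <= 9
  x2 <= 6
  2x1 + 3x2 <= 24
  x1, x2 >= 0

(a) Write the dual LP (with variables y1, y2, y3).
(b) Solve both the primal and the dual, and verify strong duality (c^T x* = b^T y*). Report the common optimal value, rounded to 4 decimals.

The standard primal-dual pair for 'max c^T x s.t. A x <= b, x >= 0' is:
  Dual:  min b^T y  s.t.  A^T y >= c,  y >= 0.

So the dual LP is:
  minimize  9y1 + 6y2 + 24y3
  subject to:
    y1 + 2y3 >= 4
    y2 + 3y3 >= 1
    y1, y2, y3 >= 0

Solving the primal: x* = (9, 2).
  primal value c^T x* = 38.
Solving the dual: y* = (3.3333, 0, 0.3333).
  dual value b^T y* = 38.
Strong duality: c^T x* = b^T y*. Confirmed.

38


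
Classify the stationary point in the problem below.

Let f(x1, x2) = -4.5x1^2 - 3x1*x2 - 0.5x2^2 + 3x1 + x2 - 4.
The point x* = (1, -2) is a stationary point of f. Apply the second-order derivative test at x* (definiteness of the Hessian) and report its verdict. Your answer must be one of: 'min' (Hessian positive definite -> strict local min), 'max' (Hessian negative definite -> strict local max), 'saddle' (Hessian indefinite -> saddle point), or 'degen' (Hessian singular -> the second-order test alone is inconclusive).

Compute the Hessian H = grad^2 f:
  H = [[-9, -3], [-3, -1]]
Verify stationarity: grad f(x*) = H x* + g = (0, 0).
Eigenvalues of H: -10, 0.
H has a zero eigenvalue (singular; negative semidefinite but not definite), so H is neither positive definite, negative definite, nor indefinite. The second-order test alone is inconclusive -> degen.
(Indeed, f is constant along the null direction of H through x*, so x* is not a strict local extremum.)

degen


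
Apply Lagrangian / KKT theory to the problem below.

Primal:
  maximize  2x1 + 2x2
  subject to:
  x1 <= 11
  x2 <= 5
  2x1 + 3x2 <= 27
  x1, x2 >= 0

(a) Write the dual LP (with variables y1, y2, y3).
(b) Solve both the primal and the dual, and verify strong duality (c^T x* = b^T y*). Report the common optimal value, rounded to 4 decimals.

The standard primal-dual pair for 'max c^T x s.t. A x <= b, x >= 0' is:
  Dual:  min b^T y  s.t.  A^T y >= c,  y >= 0.

So the dual LP is:
  minimize  11y1 + 5y2 + 27y3
  subject to:
    y1 + 2y3 >= 2
    y2 + 3y3 >= 2
    y1, y2, y3 >= 0

Solving the primal: x* = (11, 1.6667).
  primal value c^T x* = 25.3333.
Solving the dual: y* = (0.6667, 0, 0.6667).
  dual value b^T y* = 25.3333.
Strong duality: c^T x* = b^T y*. Confirmed.

25.3333


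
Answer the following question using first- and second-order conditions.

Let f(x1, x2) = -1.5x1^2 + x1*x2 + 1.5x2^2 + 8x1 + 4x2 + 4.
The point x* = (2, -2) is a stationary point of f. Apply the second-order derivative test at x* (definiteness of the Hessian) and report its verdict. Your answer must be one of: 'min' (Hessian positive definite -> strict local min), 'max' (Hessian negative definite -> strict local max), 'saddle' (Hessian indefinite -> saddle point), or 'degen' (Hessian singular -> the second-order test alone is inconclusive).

Compute the Hessian H = grad^2 f:
  H = [[-3, 1], [1, 3]]
Verify stationarity: grad f(x*) = H x* + g = (0, 0).
Eigenvalues of H: -3.1623, 3.1623.
Eigenvalues have mixed signs, so H is indefinite -> x* is a saddle point.

saddle


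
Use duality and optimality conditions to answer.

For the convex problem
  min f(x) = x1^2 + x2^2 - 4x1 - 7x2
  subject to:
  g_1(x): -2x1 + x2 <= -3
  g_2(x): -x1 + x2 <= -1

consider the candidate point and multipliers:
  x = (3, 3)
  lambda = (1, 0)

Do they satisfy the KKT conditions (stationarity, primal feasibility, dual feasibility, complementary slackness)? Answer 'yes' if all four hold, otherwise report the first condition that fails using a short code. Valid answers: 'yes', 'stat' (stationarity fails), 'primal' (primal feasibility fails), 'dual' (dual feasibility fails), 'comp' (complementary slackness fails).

Gradient of f: grad f(x) = Q x + c = (2, -1)
Constraint values g_i(x) = a_i^T x - b_i:
  g_1((3, 3)) = 0
  g_2((3, 3)) = 1
Stationarity residual: grad f(x) + sum_i lambda_i a_i = (0, 0)
  -> stationarity OK
Primal feasibility (all g_i <= 0): FAILS
Dual feasibility (all lambda_i >= 0): OK
Complementary slackness (lambda_i * g_i(x) = 0 for all i): OK

Verdict: the first failing condition is primal_feasibility -> primal.

primal
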